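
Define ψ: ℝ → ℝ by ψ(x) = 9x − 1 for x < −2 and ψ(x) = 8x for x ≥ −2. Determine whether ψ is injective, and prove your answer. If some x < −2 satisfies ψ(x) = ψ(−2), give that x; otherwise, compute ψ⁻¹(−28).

-3

Both pieces are strictly increasing (slopes 9 and 8), so each is injective on its own interval.
The left piece maps (−∞, −2) onto (−∞, −19); the right piece maps [−2, ∞) onto [−16, ∞).
These images are disjoint, so no value is attained by both pieces. So ψ is injective.
Because the two images are disjoint, no x < −2 has ψ(x) = ψ(−2), so we compute ψ⁻¹(−28): −28 lies in (−∞, −19), so solve 9x − 1 = −28: x = (−28 + 1)/9 = −3.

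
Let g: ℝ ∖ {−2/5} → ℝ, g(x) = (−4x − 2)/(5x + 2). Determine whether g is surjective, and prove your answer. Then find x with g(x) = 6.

If g(x) = −4/5, cross-multiplying gives 5(−4x − 2) = −4(5x + 2), which simplifies to −10 = −8 — false.  So −4/5 has no preimage and g is not surjective.
Solving g(x) = 6: cross-multiplying gives −4x − 2 = 6(5x + 2), which rearranges to −34x = 14, so x = −7/17.

-7/17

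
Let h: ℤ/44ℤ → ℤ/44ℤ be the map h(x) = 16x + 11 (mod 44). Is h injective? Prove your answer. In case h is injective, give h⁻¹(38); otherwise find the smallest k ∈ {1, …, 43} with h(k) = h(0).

11

We have gcd(16, 44) = 4 > 1. Taking u = 0 and v = 11: h(0) = 11 and h(11) = 16·11 + 11 = 187 ≡ 11 (mod 44).
So h(0) = h(11) while 0 ≠ 11, therefore h is not injective.
Since h is not injective, we find the least positive k with h(k) = h(0): this means 16k ≡ 0 (mod 44), i.e. 44 ∣ 16k. Since gcd(16, 44) = 4, dividing through by 4 this holds exactly when 11 ∣ 4k, and as gcd(4, 11) = 1, exactly when 11 ∣ k.
The smallest positive such k is 11.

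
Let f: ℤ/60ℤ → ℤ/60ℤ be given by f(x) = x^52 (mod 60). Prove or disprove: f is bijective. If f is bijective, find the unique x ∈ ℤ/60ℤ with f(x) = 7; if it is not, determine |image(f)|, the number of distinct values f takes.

f(2): Repeated squaring mod 60: 2^1 ≡ 2, 2^2 ≡ 2² = 4, 2^4 ≡ 4² = 16, 2^8 ≡ 16² = 256 ≡ 16, 2^16 ≡ 16² = 256 ≡ 16, 2^32 ≡ 16² = 256 ≡ 16. Since 52 = 32 + 16 + 4, 2^52 ≡ 16·16·16: 16·16 = 256 ≡ 16, then 16·16 = 256 ≡ 16. So 2^52 ≡ 16 (mod 60).
f(4): Repeated squaring mod 60: 4^1 ≡ 4, 4^2 ≡ 4² = 16, 4^4 ≡ 16² = 256 ≡ 16, 4^8 ≡ 16² = 256 ≡ 16, 4^16 ≡ 16² = 256 ≡ 16, 4^32 ≡ 16² = 256 ≡ 16. Since 52 = 32 + 16 + 4, 4^52 ≡ 16·16·16: 16·16 = 256 ≡ 16, then 16·16 = 256 ≡ 16. So 4^52 ≡ 16 (mod 60).
So f(2) = f(4) = 16 while 2 ≠ 4, so f is not injective, hence not bijective.
Since f is not bijective, we determine |image(f)|. Computing x^52 mod 60 for each x (by repeated squaring, reducing mod 60 at every step), the values f(0), f(1), …, f(59) are: 0, 1, 16, 21, 16, 25, 36, 1, 16, 21, 40, 1, 36, 1, 16, 45, 16, 1, 36, 1, 40, 21, 16, 1, 36, 25, 16, 21, 16, 1, 0, 1, 16, 21, 16, 25, 36, 1, 16, 21, 40, 1, 36, 1, 16, 45, 16, 1, 36, 1, 40, 21, 16, 1, 36, 25, 16, 21, 16, 1.
The distinct values are {0, 1, 16, 21, 25, 36, 40, 45}; there are 8 of them.

8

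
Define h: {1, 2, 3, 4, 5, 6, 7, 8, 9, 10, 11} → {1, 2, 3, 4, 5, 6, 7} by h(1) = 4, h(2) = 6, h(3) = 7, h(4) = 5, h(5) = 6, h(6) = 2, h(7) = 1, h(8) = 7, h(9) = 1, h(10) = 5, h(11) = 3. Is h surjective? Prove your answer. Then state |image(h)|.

7

Every element of the codomain has a preimage: 1 = h(7), 2 = h(6), 3 = h(11), 4 = h(1), 5 = h(4), 6 = h(2), 7 = h(3).
Thus h is surjective.
The image of h is {1, 2, 3, 4, 5, 6, 7}, which has 7 elements.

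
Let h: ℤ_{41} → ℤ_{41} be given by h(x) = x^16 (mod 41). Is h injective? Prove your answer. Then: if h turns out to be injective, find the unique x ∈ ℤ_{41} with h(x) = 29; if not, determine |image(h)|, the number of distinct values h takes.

6

h(1) = 1^16 = 1.
h(3): Repeated squaring mod 41: 3^1 ≡ 3, 3^2 ≡ 3² = 9, 3^4 ≡ 9² = 81 ≡ 40, 3^8 ≡ 40² = 1600 ≡ 1, 3^16 ≡ 1² = 1. So 3^16 ≡ 1 (mod 41).
So h(1) = h(3) = 1 while 1 ≠ 3, thus h is not injective.
Since h is not injective, we determine |image(h)|. Computing x^16 mod 41 for each x (by repeated squaring, reducing mod 41 at every step), the values h(0), h(1), …, h(40) are: 0, 1, 18, 1, 37, 37, 18, 16, 10, 1, 10, 10, 37, 18, 1, 37, 16, 10, 18, 16, 16, 16, 16, 18, 10, 16, 37, 1, 18, 37, 10, 10, 1, 10, 16, 18, 37, 37, 1, 18, 1.
The distinct values are {0, 1, 10, 16, 18, 37}; there are 6 of them.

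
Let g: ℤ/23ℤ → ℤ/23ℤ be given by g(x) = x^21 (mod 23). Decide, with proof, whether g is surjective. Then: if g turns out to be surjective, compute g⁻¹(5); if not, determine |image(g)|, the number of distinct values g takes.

Since 23 is prime, the nonzero elements of ℤ/23ℤ form a cyclic group of order 22.
As gcd(21, 22) = 1, raising to the 21st power is a bijection on this group: if a^21 ≡ b^21 then (ab^{−1})^21 = 1, and the only element of order dividing gcd(21, 22) = 1 is 1, so a = b.
With g(0) = 0 this makes g injective on all of ℤ/23ℤ, hence bijective (finite equal-size domain and codomain). In particular g is surjective.
Since g is surjective, we find the preimage of 5. The inverse of x ↦ x^21 on (ℤ/23ℤ)^× is x ↦ x^21, because 21·21 = 441 = 20·22 + 1 ≡ 1 (mod 22) and x^{22} = 1 for x ≠ 0 (Fermat). So g⁻¹(5) = 5^21 mod 23.
Repeated squaring mod 23: 5^1 ≡ 5, 5^2 ≡ 5² = 25 ≡ 2, 5^4 ≡ 2² = 4, 5^8 ≡ 4² = 16, 5^16 ≡ 16² = 256 ≡ 3. Since 21 = 16 + 4 + 1, 5^21 ≡ 3·4·5: 3·4 = 12, then 12·5 = 60 ≡ 14. So 5^21 ≡ 14 (mod 23).
Hence g⁻¹(5) = 14.

14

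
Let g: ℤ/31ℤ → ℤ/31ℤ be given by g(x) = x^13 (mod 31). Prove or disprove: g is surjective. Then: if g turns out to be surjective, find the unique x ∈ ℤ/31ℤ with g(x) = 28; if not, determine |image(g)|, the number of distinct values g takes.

14

Since 31 is prime, the nonzero elements of ℤ/31ℤ form a cyclic group of order 30.
As gcd(13, 30) = 1, raising to the 13th power is a bijection on this group: if u^13 ≡ v^13 then (uv^{−1})^13 = 1, and the only element of order dividing gcd(13, 30) = 1 is 1, so u = v.
With g(0) = 0 this makes g injective on all of ℤ/31ℤ, hence bijective (finite equal-size domain and codomain). In particular g is surjective.
Since g is surjective, we find the preimage of 28. The inverse of x ↦ x^13 on (ℤ/31ℤ)^× is x ↦ x^7, because 13·7 = 91 = 3·30 + 1 ≡ 1 (mod 30) and x^{30} = 1 for x ≠ 0 (Fermat). So g⁻¹(28) = 28^7 mod 31.
Repeated squaring mod 31: 28^1 ≡ 28, 28^2 ≡ 28² = 784 ≡ 9, 28^4 ≡ 9² = 81 ≡ 19. Since 7 = 4 + 2 + 1, 28^7 ≡ 19·9·28: 19·9 = 171 ≡ 16, then 16·28 = 448 ≡ 14. So 28^7 ≡ 14 (mod 31).
Hence g⁻¹(28) = 14.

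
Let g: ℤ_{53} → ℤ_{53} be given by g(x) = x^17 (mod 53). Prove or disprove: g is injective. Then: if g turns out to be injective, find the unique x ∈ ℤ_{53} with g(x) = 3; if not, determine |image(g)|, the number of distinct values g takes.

2

Since 53 is prime, the nonzero elements of ℤ_{53} form a cyclic group of order 52.
As gcd(17, 52) = 1, raising to the 17th power is a bijection on this group: if x_1^17 ≡ x_2^17 then (x_1x_2^{−1})^17 = 1, and the only element of order dividing gcd(17, 52) = 1 is 1, so x_1 = x_2.
With g(0) = 0 this makes g injective on all of ℤ_{53}, hence bijective (finite equal-size domain and codomain). In particular g is injective.
Since g is injective, we find the preimage of 3. The inverse of x ↦ x^17 on (ℤ_{53})^× is x ↦ x^49, because 17·49 = 833 = 16·52 + 1 ≡ 1 (mod 52) and x^{52} = 1 for x ≠ 0 (Fermat). So g⁻¹(3) = 3^49 mod 53.
Repeated squaring mod 53: 3^1 ≡ 3, 3^2 ≡ 3² = 9, 3^4 ≡ 9² = 81 ≡ 28, 3^8 ≡ 28² = 784 ≡ 42, 3^16 ≡ 42² = 1764 ≡ 15, 3^32 ≡ 15² = 225 ≡ 13. Since 49 = 32 + 16 + 1, 3^49 ≡ 13·15·3: 13·15 = 195 ≡ 36, then 36·3 = 108 ≡ 2. So 3^49 ≡ 2 (mod 53).
Hence g⁻¹(3) = 2.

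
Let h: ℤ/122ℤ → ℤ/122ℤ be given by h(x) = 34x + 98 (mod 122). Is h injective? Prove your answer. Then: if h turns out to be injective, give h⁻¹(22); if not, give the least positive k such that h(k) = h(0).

61

By definition, injectivity means: for all s, t in the domain, h(s) = h(t) implies s = t.
We have gcd(34, 122) = 2 > 1. Taking s = 0 and t = 61: h(0) = 98 and h(61) = 34·61 + 98 = 2172 ≡ 98 (mod 122).
So h(0) = h(61) while 0 ≠ 61, so h is not injective.
Since h is not injective, we find the least positive k with h(k) = h(0): this means 34k ≡ 0 (mod 122), i.e. 122 ∣ 34k. Since gcd(34, 122) = 2, dividing through by 2 this holds exactly when 61 ∣ 17k, and as gcd(17, 61) = 1, exactly when 61 ∣ k.
The smallest positive such k is 61.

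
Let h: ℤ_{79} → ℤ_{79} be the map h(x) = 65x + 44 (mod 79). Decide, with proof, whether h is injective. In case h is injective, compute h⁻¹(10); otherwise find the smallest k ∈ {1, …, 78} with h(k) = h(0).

If h(s) = h(t), then 65s ≡ 65t (mod 79). Because gcd(65, 79) = 1, we may cancel 65 to get s ≡ t (mod 79).
Thus h is injective.
We now compute 65⁻¹ mod 79 explicitly. Euclid's algorithm: 79 = 1·65 + 14, 65 = 4·14 + 9, 14 = 1·9 + 5, 9 = 1·5 + 4, 5 = 1·4 + 1; back-substituting gives 1 = 62·65 − 51·79, so 65⁻¹ ≡ 62 (mod 79).
Since h is injective, we find h⁻¹(10): we need 65x ≡ 10 − 44 ≡ 45 (mod 79). Using 65⁻¹ = 62: x ≡ 62·45 = 2790 = 35·79 + 25, so x = 25.
Check: h(25) = 65·25 + 44 = 1669 = 21·79 + 10 ≡ 10 (mod 79).

25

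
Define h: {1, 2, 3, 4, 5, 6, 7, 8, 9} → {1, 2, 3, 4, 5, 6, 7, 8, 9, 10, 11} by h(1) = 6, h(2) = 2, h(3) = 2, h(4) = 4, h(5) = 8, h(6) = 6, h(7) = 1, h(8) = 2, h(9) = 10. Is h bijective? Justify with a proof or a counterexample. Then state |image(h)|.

6

h(2) = 2 = h(3) with 2 ≠ 3, so h is not injective, hence not bijective.
The image of h is {1, 2, 4, 6, 8, 10}, which has 6 elements.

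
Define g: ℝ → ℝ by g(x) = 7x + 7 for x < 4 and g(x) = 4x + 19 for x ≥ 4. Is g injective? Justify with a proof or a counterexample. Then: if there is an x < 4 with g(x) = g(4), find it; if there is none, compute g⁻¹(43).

Both pieces are strictly increasing (slopes 7 and 4), so each is injective on its own interval.
The left piece maps (−∞, 4) onto (−∞, 35); the right piece maps [4, ∞) onto [35, ∞).
These images are disjoint, so no value is attained by both pieces. Thus g is injective.
Because the two images are disjoint, no x < 4 has g(x) = g(4), so we compute g⁻¹(43): 43 lies in [35, ∞), so solve 4x + 19 = 43: x = (43 − 19)/4 = 6.

6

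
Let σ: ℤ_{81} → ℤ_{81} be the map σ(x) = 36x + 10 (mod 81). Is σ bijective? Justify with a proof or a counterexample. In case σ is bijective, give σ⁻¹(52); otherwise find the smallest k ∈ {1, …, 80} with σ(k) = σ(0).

9

We have gcd(36, 81) = 9 > 1. Taking s = 0 and t = 9: σ(0) = 10 and σ(9) = 36·9 + 10 = 334 ≡ 10 (mod 81).
So σ(0) = σ(9) while 0 ≠ 9, so σ is not injective, hence not bijective.
Since σ is not bijective, we find the least positive k with σ(k) = σ(0): this means 36k ≡ 0 (mod 81), i.e. 81 ∣ 36k. Since gcd(36, 81) = 9, dividing through by 9 this holds exactly when 9 ∣ 4k, and as gcd(4, 9) = 1, exactly when 9 ∣ k.
The smallest positive such k is 9.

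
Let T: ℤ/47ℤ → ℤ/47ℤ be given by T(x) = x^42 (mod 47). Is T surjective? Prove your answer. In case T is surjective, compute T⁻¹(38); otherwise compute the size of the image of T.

24

T(23): Repeated squaring mod 47: 23^1 ≡ 23, 23^2 ≡ 23² = 529 ≡ 12, 23^4 ≡ 12² = 144 ≡ 3, 23^8 ≡ 3² = 9, 23^16 ≡ 9² = 81 ≡ 34, 23^32 ≡ 34² = 1156 ≡ 28. Since 42 = 32 + 8 + 2, 23^42 ≡ 28·9·12: 28·9 = 252 ≡ 17, then 17·12 = 204 ≡ 16. So 23^42 ≡ 16 (mod 47).
T(24): Repeated squaring mod 47: 24^1 ≡ 24, 24^2 ≡ 24² = 576 ≡ 12, 24^4 ≡ 12² = 144 ≡ 3, 24^8 ≡ 3² = 9, 24^16 ≡ 9² = 81 ≡ 34, 24^32 ≡ 34² = 1156 ≡ 28. Since 42 = 32 + 8 + 2, 24^42 ≡ 28·9·12: 28·9 = 252 ≡ 17, then 17·12 = 204 ≡ 16. So 24^42 ≡ 16 (mod 47).
So T(23) = T(24) = 16 while 23 ≠ 24, thus T is not injective.
A non-injective map from the 47-element set ℤ/47ℤ to itself takes at most 46 distinct values, so it cannot be surjective. Thus T is not surjective.
Since T is not surjective, we determine |image(T)|. Computing x^42 mod 47 for each x (by repeated squaring, reducing mod 47 at every step), the values T(0), T(1), …, T(46) are: 0, 1, 3, 18, 9, 37, 7, 12, 27, 42, 17, 2, 21, 25, 36, 8, 34, 24, 32, 14, 4, 28, 6, 16, 16, 6, 28, 4, 14, 32, 24, 34, 8, 36, 25, 21, 2, 17, 42, 27, 12, 7, 37, 9, 18, 3, 1.
The distinct values are {0, 1, 2, 3, 4, 6, 7, 8, 9, 12, 14, 16, 17, 18, 21, 24, 25, 27, 28, 32, 34, 36, 37, 42}; there are 24 of them.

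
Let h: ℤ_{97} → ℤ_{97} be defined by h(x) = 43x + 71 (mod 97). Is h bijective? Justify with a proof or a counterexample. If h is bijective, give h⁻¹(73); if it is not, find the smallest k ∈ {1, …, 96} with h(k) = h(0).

79

If h(a) = h(b), then 43a ≡ 43b (mod 97). Because gcd(43, 97) = 1, we may cancel 43 to get a ≡ b (mod 97).
We now compute 43⁻¹ mod 97 explicitly. Euclid's algorithm: 97 = 2·43 + 11, 43 = 3·11 + 10, 11 = 1·10 + 1; back-substituting gives 1 = 88·43 − 39·97, so 43⁻¹ ≡ 88 (mod 97).
Then y ↦ 88(y − 71) is a two-sided inverse to h, so every y ∈ ℤ_{97} has a preimage.
So h is bijective.
Since h is bijective, we compute h⁻¹(73): solve 43x + 71 ≡ 73 (mod 97), i.e. 43x ≡ 2 (mod 97).
Multiplying by 43⁻¹ = 88 gives x ≡ 88·2 = 176 = 1·97 + 79 ≡ 79 (mod 97).
Check: h(79) = 43·79 + 71 = 3468 = 35·97 + 73 ≡ 73 (mod 97).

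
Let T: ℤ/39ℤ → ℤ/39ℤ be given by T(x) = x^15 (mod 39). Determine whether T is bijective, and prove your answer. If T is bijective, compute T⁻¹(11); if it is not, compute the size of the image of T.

T(2): Repeated squaring mod 39: 2^1 ≡ 2, 2^2 ≡ 2² = 4, 2^4 ≡ 4² = 16, 2^8 ≡ 16² = 256 ≡ 22. Since 15 = 8 + 4 + 2 + 1, 2^15 ≡ 22·16·4·2: 22·16 = 352 ≡ 1, then 1·4 = 4, then 4·2 = 8. So 2^15 ≡ 8 (mod 39).
T(5): Repeated squaring mod 39: 5^1 ≡ 5, 5^2 ≡ 5² = 25, 5^4 ≡ 25² = 625 ≡ 1, 5^8 ≡ 1² = 1. Since 15 = 8 + 4 + 2 + 1, 5^15 ≡ 1·1·25·5: 1·1 = 1, then 1·25 = 25, then 25·5 = 125 ≡ 8. So 5^15 ≡ 8 (mod 39).
So T(2) = T(5) = 8 while 2 ≠ 5, hence T is not injective, hence not bijective.
Since T is not bijective, we determine |image(T)|. Computing x^15 mod 39 for each x (by repeated squaring, reducing mod 39 at every step), the values T(0), T(1), …, T(38) are: 0, 1, 8, 27, 25, 8, 21, 31, 5, 27, 25, 5, 12, 13, 14, 21, 1, 38, 21, 34, 5, 18, 1, 38, 18, 25, 26, 27, 34, 14, 12, 34, 8, 18, 31, 14, 12, 31, 38.
The distinct values are {0, 1, 5, 8, 12, 13, 14, 18, 21, 25, 26, 27, 31, 34, 38}; there are 15 of them.

15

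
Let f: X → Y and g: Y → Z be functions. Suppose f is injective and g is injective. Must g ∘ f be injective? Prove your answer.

injective

Suppose (g ∘ f)(a) = (g ∘ f)(b), i.e. g(f(a)) = g(f(b)).
Since g is injective, f(a) = f(b). Since f is injective, a = b. Hence g ∘ f is injective.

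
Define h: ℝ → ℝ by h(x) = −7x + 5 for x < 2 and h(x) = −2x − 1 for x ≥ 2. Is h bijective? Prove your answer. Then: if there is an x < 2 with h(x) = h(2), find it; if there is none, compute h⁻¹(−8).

10/7

Both pieces are strictly decreasing (slopes −7 and −2), so each is injective on its own interval.
The left piece maps (−∞, 2) onto (−9, ∞); the right piece maps [2, ∞) onto (−∞, −5].
These images overlap. In particular h(2) = −5 (right piece), and solving −7x + 5 = −5 on the left piece gives x = 10/7 < 2.
So h(10/7) = h(2) with 10/7 ≠ 2, and h is not injective, hence not bijective. This x = 10/7 is the requested value below 2.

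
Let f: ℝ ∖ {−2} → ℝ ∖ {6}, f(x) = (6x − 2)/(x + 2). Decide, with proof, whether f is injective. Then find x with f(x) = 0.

1/3

Suppose f(a) = f(b). Cross-multiplying: (6a − 2)(b + 2) = (6b − 2)(a + 2).
Expanding both sides and cancelling the symmetric terms leaves 14·(a − b) = 0. Since 14 ≠ 0, a = b. So f is injective.
Solving f(x) = 0: cross-multiplying gives 6x − 2 = 0(x + 2), which rearranges to 6x = 2, so x = 1/3.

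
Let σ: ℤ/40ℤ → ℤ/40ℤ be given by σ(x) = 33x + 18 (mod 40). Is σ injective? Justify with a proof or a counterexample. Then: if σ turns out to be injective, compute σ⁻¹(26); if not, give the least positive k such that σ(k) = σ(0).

If σ(s) = σ(t), then 33s ≡ 33t (mod 40). Because gcd(33, 40) = 1, we may cancel 33 to get s ≡ t (mod 40).
So σ is injective.
We now compute 33⁻¹ mod 40 explicitly. Euclid's algorithm: 40 = 1·33 + 7, 33 = 4·7 + 5, 7 = 1·5 + 2, 5 = 2·2 + 1; back-substituting gives 1 = 17·33 − 14·40, so 33⁻¹ ≡ 17 (mod 40).
Since σ is injective, we find σ⁻¹(26): we need 33x ≡ 26 − 18 ≡ 8 (mod 40). Using 33⁻¹ = 17: x ≡ 17·8 = 136 = 3·40 + 16, so x = 16.
Check: σ(16) = 33·16 + 18 = 546 = 13·40 + 26 ≡ 26 (mod 40).

16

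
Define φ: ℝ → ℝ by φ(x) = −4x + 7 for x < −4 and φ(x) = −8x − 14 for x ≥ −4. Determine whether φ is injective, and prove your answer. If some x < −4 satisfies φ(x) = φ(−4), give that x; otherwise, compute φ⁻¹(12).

-13/4

Both pieces are strictly decreasing (slopes −4 and −8), so each is injective on its own interval.
The left piece maps (−∞, −4) onto (23, ∞); the right piece maps [−4, ∞) onto (−∞, 18].
These images are disjoint, so no value is attained by both pieces. So φ is injective.
Because the two images are disjoint, no x < −4 has φ(x) = φ(−4), so we compute φ⁻¹(12): 12 lies in (−∞, 18], so solve −8x − 14 = 12: x = (12 + 14)/(−8) = −13/4.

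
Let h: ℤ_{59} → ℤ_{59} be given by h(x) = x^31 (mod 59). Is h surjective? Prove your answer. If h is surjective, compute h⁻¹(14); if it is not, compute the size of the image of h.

24

Since 59 is prime, the nonzero elements of ℤ_{59} form a cyclic group of order 58.
As gcd(31, 58) = 1, raising to the 31st power is a bijection on this group: if x_1^31 ≡ x_2^31 then (x_1x_2^{−1})^31 = 1, and the only element of order dividing gcd(31, 58) = 1 is 1, so x_1 = x_2.
With h(0) = 0 this makes h injective on all of ℤ_{59}, hence bijective (finite equal-size domain and codomain). In particular h is surjective.
Since h is surjective, we find the preimage of 14. The inverse of x ↦ x^31 on (ℤ_{59})^× is x ↦ x^15, because 31·15 = 465 = 8·58 + 1 ≡ 1 (mod 58) and x^{58} = 1 for x ≠ 0 (Fermat). So h⁻¹(14) = 14^15 mod 59.
Repeated squaring mod 59: 14^1 ≡ 14, 14^2 ≡ 14² = 196 ≡ 19, 14^4 ≡ 19² = 361 ≡ 7, 14^8 ≡ 7² = 49. Since 15 = 8 + 4 + 2 + 1, 14^15 ≡ 49·7·19·14: 49·7 = 343 ≡ 48, then 48·19 = 912 ≡ 27, then 27·14 = 378 ≡ 24. So 14^15 ≡ 24 (mod 59).
Hence h⁻¹(14) = 24.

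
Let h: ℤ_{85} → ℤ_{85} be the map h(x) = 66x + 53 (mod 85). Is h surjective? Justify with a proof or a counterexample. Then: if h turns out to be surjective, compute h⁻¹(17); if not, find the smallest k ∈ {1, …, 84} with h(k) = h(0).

Since gcd(66, 85) = 1, 66 is invertible modulo 85. Euclid's algorithm: 85 = 1·66 + 19, 66 = 3·19 + 9, 19 = 2·9 + 1; back-substituting gives 1 = 76·66 − 59·85, so 66⁻¹ ≡ 76 (mod 85).
For any y ∈ ℤ_{85}, x = 76(y − 53) mod 85 satisfies h(x) = 66·76(y − 53) + 53 ≡ y (since 66·76 ≡ 1 mod 85). So every y has a preimage.
Hence h is surjective.
Since h is surjective, we find h⁻¹(17): we need 66x ≡ 17 − 53 ≡ 49 (mod 85). Using 66⁻¹ = 76: x ≡ 76·49 = 3724 = 43·85 + 69, so x = 69.
Check: h(69) = 66·69 + 53 = 4607 = 54·85 + 17 ≡ 17 (mod 85).

69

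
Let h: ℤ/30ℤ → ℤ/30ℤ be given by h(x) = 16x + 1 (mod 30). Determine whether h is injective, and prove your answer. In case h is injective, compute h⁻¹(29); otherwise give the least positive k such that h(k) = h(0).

We have gcd(16, 30) = 2 > 1. Taking a = 0 and b = 15: h(0) = 1 and h(15) = 16·15 + 1 = 241 ≡ 1 (mod 30).
So h(0) = h(15) while 0 ≠ 15, therefore h is not injective.
Since h is not injective, we find the least positive k with h(k) = h(0): this means 16k ≡ 0 (mod 30), i.e. 30 ∣ 16k. Since gcd(16, 30) = 2, dividing through by 2 this holds exactly when 15 ∣ 8k, and as gcd(8, 15) = 1, exactly when 15 ∣ k.
The smallest positive such k is 15.

15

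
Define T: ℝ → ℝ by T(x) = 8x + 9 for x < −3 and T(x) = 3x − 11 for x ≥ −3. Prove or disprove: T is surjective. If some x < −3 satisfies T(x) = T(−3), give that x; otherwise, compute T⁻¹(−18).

-29/8

Both pieces are strictly increasing (slopes 8 and 3), so each is injective on its own interval.
The left piece maps (−∞, −3) onto (−∞, −15); the right piece maps [−3, ∞) onto [−20, ∞).
The union (−∞, −15) ∪ [−20, ∞) covers ℝ, so T is surjective.
For the follow-up: the images overlap, so an x < −3 with T(x) = T(−3) exists. T(−3) = −20; solving 8x + 9 = −20 for x < −3 gives x = (−20 − 9)/8 = −29/8.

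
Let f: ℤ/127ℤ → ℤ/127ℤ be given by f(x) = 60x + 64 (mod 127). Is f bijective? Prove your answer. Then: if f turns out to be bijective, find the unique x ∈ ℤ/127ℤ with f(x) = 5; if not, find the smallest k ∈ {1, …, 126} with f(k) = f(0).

Suppose f(a) = f(b) in ℤ/127ℤ. Then 60a + 64 ≡ 60b + 64 (mod 127), thus 60(a − b) ≡ 0 (mod 127).
Since gcd(60, 127) = 1, 60 is invertible modulo 127, hence a − b ≡ 0 (mod 127), i.e. a = b.
We now compute 60⁻¹ mod 127 explicitly. Euclid's algorithm: 127 = 2·60 + 7, 60 = 8·7 + 4, 7 = 1·4 + 3, 4 = 1·3 + 1; back-substituting gives 1 = 36·60 − 17·127, so 60⁻¹ ≡ 36 (mod 127).
Then y ↦ 36(y − 64) is a two-sided inverse to f, so every y ∈ ℤ/127ℤ has a preimage.
So f is bijective.
Since f is bijective, we find f⁻¹(5): we need 60x ≡ 5 − 64 ≡ 68 (mod 127). Using 60⁻¹ = 36: x ≡ 36·68 = 2448 = 19·127 + 35, so x = 35.
Check: f(35) = 60·35 + 64 = 2164 = 17·127 + 5 ≡ 5 (mod 127).

35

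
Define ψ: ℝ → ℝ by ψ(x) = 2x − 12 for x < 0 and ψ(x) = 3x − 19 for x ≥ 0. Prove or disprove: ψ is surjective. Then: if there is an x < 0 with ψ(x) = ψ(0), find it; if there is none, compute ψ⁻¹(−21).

-7/2

Both pieces are strictly increasing (slopes 2 and 3), so each is injective on its own interval.
The left piece maps (−∞, 0) onto (−∞, −12); the right piece maps [0, ∞) onto [−19, ∞).
The union (−∞, −12) ∪ [−19, ∞) covers ℝ, so ψ is surjective.
For the follow-up: the images overlap, so an x < 0 with ψ(x) = ψ(0) exists. ψ(0) = −19; solving 2x − 12 = −19 for x < 0 gives x = (−19 + 12)/2 = −7/2.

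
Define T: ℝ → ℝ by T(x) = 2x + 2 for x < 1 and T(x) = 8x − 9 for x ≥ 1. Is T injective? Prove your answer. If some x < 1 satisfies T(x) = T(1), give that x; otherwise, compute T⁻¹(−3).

Both pieces are strictly increasing (slopes 2 and 8), so each is injective on its own interval.
The left piece maps (−∞, 1) onto (−∞, 4); the right piece maps [1, ∞) onto [−1, ∞).
These images overlap. In particular T(1) = −1 (right piece), and solving 2x + 2 = −1 on the left piece gives x = −3/2 < 1.
So T(−3/2) = T(1) with −3/2 ≠ 1, and T is not injective. This x = −3/2 is the requested value below 1.

-3/2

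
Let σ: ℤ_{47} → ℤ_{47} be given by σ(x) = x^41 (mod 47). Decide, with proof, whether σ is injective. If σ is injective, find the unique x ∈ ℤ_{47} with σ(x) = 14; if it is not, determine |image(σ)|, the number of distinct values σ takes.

4

Since 47 is prime, the nonzero elements of ℤ_{47} form a cyclic group of order 46.
As gcd(41, 46) = 1, raising to the 41st power is a bijection on this group: if u^41 ≡ v^41 then (uv^{−1})^41 = 1, and the only element of order dividing gcd(41, 46) = 1 is 1, so u = v.
With σ(0) = 0 this makes σ injective on all of ℤ_{47}, hence bijective (finite equal-size domain and codomain). In particular σ is injective.
Since σ is injective, we find the preimage of 14. The inverse of x ↦ x^41 on (ℤ_{47})^× is x ↦ x^9, because 41·9 = 369 = 8·46 + 1 ≡ 1 (mod 46) and x^{46} = 1 for x ≠ 0 (Fermat). So σ⁻¹(14) = 14^9 mod 47.
Repeated squaring mod 47: 14^1 ≡ 14, 14^2 ≡ 14² = 196 ≡ 8, 14^4 ≡ 8² = 64 ≡ 17, 14^8 ≡ 17² = 289 ≡ 7. Since 9 = 8 + 1, 14^9 ≡ 7·14: 7·14 = 98 ≡ 4. So 14^9 ≡ 4 (mod 47).
Hence σ⁻¹(14) = 4.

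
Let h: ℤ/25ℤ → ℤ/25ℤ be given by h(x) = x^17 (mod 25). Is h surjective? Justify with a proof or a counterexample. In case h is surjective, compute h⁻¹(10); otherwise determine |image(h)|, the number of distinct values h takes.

h(0) = 0^17 = 0.
h(5): Repeated squaring mod 25: 5^1 ≡ 5, 5^2 ≡ 5² = 25 ≡ 0, 5^4 ≡ 0² = 0, 5^8 ≡ 0² = 0, 5^16 ≡ 0² = 0. Since 17 = 16 + 1, 5^17 ≡ 0·5: 0·5 = 0. So 5^17 ≡ 0 (mod 25).
So h(0) = h(5) = 0 while 0 ≠ 5, hence h is not injective.
A non-injective map from the 25-element set ℤ/25ℤ to itself takes at most 24 distinct values, so it cannot be surjective. Hence h is not surjective.
Since h is not surjective, we determine |image(h)|. Computing x^17 mod 25 for each x (by repeated squaring, reducing mod 25 at every step), the values h(0), h(1), …, h(24) are: 0, 1, 22, 13, 9, 0, 11, 7, 23, 19, 0, 21, 17, 8, 4, 0, 6, 2, 18, 14, 0, 16, 12, 3, 24.
The distinct values are {0, 1, 2, 3, 4, 6, 7, 8, 9, 11, 12, 13, 14, 16, 17, 18, 19, 21, 22, 23, 24}; there are 21 of them.

21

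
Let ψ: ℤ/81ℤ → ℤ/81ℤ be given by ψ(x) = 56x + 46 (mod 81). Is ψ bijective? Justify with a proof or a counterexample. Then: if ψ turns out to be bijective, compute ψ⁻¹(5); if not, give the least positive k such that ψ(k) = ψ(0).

Recall that ψ is injective when ψ(x_1) = ψ(x_2) forces x_1 = x_2.
Suppose ψ(x_1) = ψ(x_2) in ℤ/81ℤ. Then 56x_1 + 46 ≡ 56x_2 + 46 (mod 81), therefore 56(x_1 − x_2) ≡ 0 (mod 81).
Since gcd(56, 81) = 1, 56 is invertible modulo 81, hence x_1 − x_2 ≡ 0 (mod 81), i.e. x_1 = x_2.
We now compute 56⁻¹ mod 81 explicitly. Euclid's algorithm: 81 = 1·56 + 25, 56 = 2·25 + 6, 25 = 4·6 + 1; back-substituting gives 1 = 68·56 − 47·81, so 56⁻¹ ≡ 68 (mod 81).
Then y ↦ 68(y − 46) is a two-sided inverse to ψ, so every y ∈ ℤ/81ℤ has a preimage.
Hence ψ is bijective.
Since ψ is bijective, we find ψ⁻¹(5): we need 56x ≡ 5 − 46 ≡ 40 (mod 81). Using 56⁻¹ = 68: x ≡ 68·40 = 2720 = 33·81 + 47, so x = 47.
Check: ψ(47) = 56·47 + 46 = 2678 = 33·81 + 5 ≡ 5 (mod 81).

47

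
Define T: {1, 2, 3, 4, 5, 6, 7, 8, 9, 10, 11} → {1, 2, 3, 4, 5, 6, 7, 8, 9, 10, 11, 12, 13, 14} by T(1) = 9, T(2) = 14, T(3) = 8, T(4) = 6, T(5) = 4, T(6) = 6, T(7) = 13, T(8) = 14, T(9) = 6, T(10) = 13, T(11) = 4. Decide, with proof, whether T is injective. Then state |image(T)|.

6

T(4) = 6 = T(6) with 4 ≠ 6, so T is not injective.
The image of T is {4, 6, 8, 9, 13, 14}, which has 6 elements.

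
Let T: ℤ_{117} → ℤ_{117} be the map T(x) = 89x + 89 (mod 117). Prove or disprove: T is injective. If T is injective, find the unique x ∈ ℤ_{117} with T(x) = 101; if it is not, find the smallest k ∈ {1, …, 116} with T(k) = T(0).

If T(u) = T(v), then 89u ≡ 89v (mod 117). Because gcd(89, 117) = 1, we may cancel 89 to get u ≡ v (mod 117).
So T is injective.
We now compute 89⁻¹ mod 117 explicitly. Euclid's algorithm: 117 = 1·89 + 28, 89 = 3·28 + 5, 28 = 5·5 + 3, 5 = 1·3 + 2, 3 = 1·2 + 1; back-substituting gives 1 = 71·89 − 54·117, so 89⁻¹ ≡ 71 (mod 117).
Since T is injective, we compute T⁻¹(101): solve 89x + 89 ≡ 101 (mod 117), i.e. 89x ≡ 12 (mod 117).
Multiplying by 89⁻¹ = 71 gives x ≡ 71·12 = 852 = 7·117 + 33 ≡ 33 (mod 117).
Check: T(33) = 89·33 + 89 = 3026 = 25·117 + 101 ≡ 101 (mod 117).

33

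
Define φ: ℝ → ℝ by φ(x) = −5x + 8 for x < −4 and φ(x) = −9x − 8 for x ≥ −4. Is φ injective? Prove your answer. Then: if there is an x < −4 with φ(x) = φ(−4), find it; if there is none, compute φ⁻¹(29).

Both pieces are strictly decreasing (slopes −5 and −9), so each is injective on its own interval.
The left piece maps (−∞, −4) onto (28, ∞); the right piece maps [−4, ∞) onto (−∞, 28].
These images are disjoint, so no value is attained by both pieces. So φ is injective.
Because the two images are disjoint, no x < −4 has φ(x) = φ(−4), so we compute φ⁻¹(29): 29 lies in (28, ∞), so solve −5x + 8 = 29: x = (29 − 8)/(−5) = −21/5.

-21/5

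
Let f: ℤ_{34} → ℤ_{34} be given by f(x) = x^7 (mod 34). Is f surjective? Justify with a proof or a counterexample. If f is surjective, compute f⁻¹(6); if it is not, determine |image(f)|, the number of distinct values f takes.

14

Computing x^7 mod 34 for each x (by repeated squaring, reducing mod 34 at every step), the values f(0), f(1), …, f(33) are: 0, 1, 26, 11, 30, 27, 14, 29, 32, 19, 22, 3, 24, 21, 6, 25, 16, 17, 18, 9, 28, 13, 10, 31, 12, 15, 2, 5, 20, 7, 4, 23, 8, 33.
Every element of ℤ_{34} appears exactly once in this list, so f is a bijection, and in particular surjective.
Since f is surjective, we read off the preimage of 6 from the same table: f(14) = 6, so f⁻¹(6) = 14.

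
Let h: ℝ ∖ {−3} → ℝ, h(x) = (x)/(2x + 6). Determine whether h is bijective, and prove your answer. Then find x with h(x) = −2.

-12/5

If h(x) = 1/2, cross-multiplying gives 2(x) = 1(2x + 6), which simplifies to 0 = 6 — false.  So 1/2 has no preimage and h is not surjective.
Thus h is not bijective.
Solving h(x) = −2: cross-multiplying gives x = −2(2x + 6), which rearranges to 5x = −12, so x = −12/5.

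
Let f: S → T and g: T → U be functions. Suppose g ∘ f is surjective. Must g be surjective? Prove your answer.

Let c ∈ U. Since g ∘ f is surjective, some a ∈ S has g(f(a)) = c. Then b = f(a) ∈ T satisfies g(b) = c. So g is surjective.

surjective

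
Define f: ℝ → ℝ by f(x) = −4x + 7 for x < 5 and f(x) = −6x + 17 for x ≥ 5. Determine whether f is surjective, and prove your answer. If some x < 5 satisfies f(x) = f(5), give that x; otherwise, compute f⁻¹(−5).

Both pieces are strictly decreasing (slopes −4 and −6), so each is injective on its own interval.
The left piece maps (−∞, 5) onto (−13, ∞); the right piece maps [5, ∞) onto (−∞, −13].
These images together cover ℝ, so f is surjective.
Because the two images are disjoint, no x < 5 has f(x) = f(5), so we compute f⁻¹(−5): −5 lies in (−13, ∞), so solve −4x + 7 = −5: x = (−5 − 7)/(−4) = 3.

3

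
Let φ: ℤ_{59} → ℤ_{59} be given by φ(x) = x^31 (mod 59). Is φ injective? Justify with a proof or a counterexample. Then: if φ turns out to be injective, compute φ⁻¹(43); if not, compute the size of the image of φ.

Since 59 is prime, the nonzero elements of ℤ_{59} form a cyclic group of order 58.
As gcd(31, 58) = 1, raising to the 31st power is a bijection on this group: if x_1^31 ≡ x_2^31 then (x_1x_2^{−1})^31 = 1, and the only element of order dividing gcd(31, 58) = 1 is 1, so x_1 = x_2.
With φ(0) = 0 this makes φ injective on all of ℤ_{59}, hence bijective (finite equal-size domain and codomain). In particular φ is injective.
Since φ is injective, we find the preimage of 43. The inverse of x ↦ x^31 on (ℤ_{59})^× is x ↦ x^15, because 31·15 = 465 = 8·58 + 1 ≡ 1 (mod 58) and x^{58} = 1 for x ≠ 0 (Fermat). So φ⁻¹(43) = 43^15 mod 59.
Repeated squaring mod 59: 43^1 ≡ 43, 43^2 ≡ 43² = 1849 ≡ 20, 43^4 ≡ 20² = 400 ≡ 46, 43^8 ≡ 46² = 2116 ≡ 51. Since 15 = 8 + 4 + 2 + 1, 43^15 ≡ 51·46·20·43: 51·46 = 2346 ≡ 45, then 45·20 = 900 ≡ 15, then 15·43 = 645 ≡ 55. So 43^15 ≡ 55 (mod 59).
Hence φ⁻¹(43) = 55.

55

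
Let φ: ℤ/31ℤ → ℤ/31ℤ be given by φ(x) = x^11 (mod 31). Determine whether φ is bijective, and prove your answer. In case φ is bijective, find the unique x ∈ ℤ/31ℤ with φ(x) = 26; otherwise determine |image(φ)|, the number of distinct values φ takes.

Since 31 is prime, the nonzero elements of ℤ/31ℤ form a cyclic group of order 30.
As gcd(11, 30) = 1, raising to the 11th power is a bijection on this group: if x_1^11 ≡ x_2^11 then (x_1x_2^{−1})^11 = 1, and the only element of order dividing gcd(11, 30) = 1 is 1, so x_1 = x_2.
With φ(0) = 0 this makes φ injective on all of ℤ/31ℤ, hence bijective (finite equal-size domain and codomain). In particular φ is bijective.
Since φ is bijective, we find the preimage of 26. The inverse of x ↦ x^11 on (ℤ/31ℤ)^× is x ↦ x^11, because 11·11 = 121 = 4·30 + 1 ≡ 1 (mod 30) and x^{30} = 1 for x ≠ 0 (Fermat). So φ⁻¹(26) = 26^11 mod 31.
Repeated squaring mod 31: 26^1 ≡ 26, 26^2 ≡ 26² = 676 ≡ 25, 26^4 ≡ 25² = 625 ≡ 5, 26^8 ≡ 5² = 25. Since 11 = 8 + 2 + 1, 26^11 ≡ 25·25·26: 25·25 = 625 ≡ 5, then 5·26 = 130 ≡ 6. So 26^11 ≡ 6 (mod 31).
Hence φ⁻¹(26) = 6.

6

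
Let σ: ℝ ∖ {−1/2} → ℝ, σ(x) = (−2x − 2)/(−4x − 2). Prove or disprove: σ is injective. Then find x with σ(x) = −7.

Suppose σ(x_1) = σ(x_2). Cross-multiplying: (−2x_1 − 2)(−4x_2 − 2) = (−2x_2 − 2)(−4x_1 − 2).
Expanding both sides and cancelling the symmetric terms leaves −4·(x_1 − x_2) = 0. Since −4 ≠ 0, x_1 = x_2. Thus σ is injective.
Solving σ(x) = −7: cross-multiplying gives −2x − 2 = −7(−4x − 2), which rearranges to −30x = 16, so x = −8/15.

-8/15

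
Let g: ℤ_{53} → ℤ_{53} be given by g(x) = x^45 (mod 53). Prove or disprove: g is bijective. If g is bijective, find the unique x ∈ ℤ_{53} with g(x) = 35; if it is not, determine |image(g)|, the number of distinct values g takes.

Since 53 is prime, the nonzero elements of ℤ_{53} form a cyclic group of order 52.
As gcd(45, 52) = 1, raising to the 45th power is a bijection on this group: if a^45 ≡ b^45 then (ab^{−1})^45 = 1, and the only element of order dividing gcd(45, 52) = 1 is 1, so a = b.
With g(0) = 0 this makes g injective on all of ℤ_{53}, hence bijective (finite equal-size domain and codomain). In particular g is bijective.
Since g is bijective, we find the preimage of 35. The inverse of x ↦ x^45 on (ℤ_{53})^× is x ↦ x^37, because 45·37 = 1665 = 32·52 + 1 ≡ 1 (mod 52) and x^{52} = 1 for x ≠ 0 (Fermat). So g⁻¹(35) = 35^37 mod 53.
Repeated squaring mod 53: 35^1 ≡ 35, 35^2 ≡ 35² = 1225 ≡ 6, 35^4 ≡ 6² = 36, 35^8 ≡ 36² = 1296 ≡ 24, 35^16 ≡ 24² = 576 ≡ 46, 35^32 ≡ 46² = 2116 ≡ 49. Since 37 = 32 + 4 + 1, 35^37 ≡ 49·36·35: 49·36 = 1764 ≡ 15, then 15·35 = 525 ≡ 48. So 35^37 ≡ 48 (mod 53).
Hence g⁻¹(35) = 48.

48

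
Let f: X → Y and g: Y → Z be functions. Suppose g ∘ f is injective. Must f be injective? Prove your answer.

injective

Suppose f(x_1) = f(x_2). Applying g: (g ∘ f)(x_1) = (g ∘ f)(x_2). Since g ∘ f is injective, x_1 = x_2. So f is injective.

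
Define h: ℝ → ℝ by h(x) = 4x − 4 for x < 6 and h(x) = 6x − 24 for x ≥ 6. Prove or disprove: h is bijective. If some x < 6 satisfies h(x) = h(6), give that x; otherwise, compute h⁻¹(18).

4

Both pieces are strictly increasing (slopes 4 and 6), so each is injective on its own interval.
The left piece maps (−∞, 6) onto (−∞, 20); the right piece maps [6, ∞) onto [12, ∞).
These images overlap. In particular h(6) = 12 (right piece), and solving 4x − 4 = 12 on the left piece gives x = 4 < 6.
So h(4) = h(6) with 4 ≠ 6, and h is not injective, hence not bijective. This x = 4 is the requested value below 6.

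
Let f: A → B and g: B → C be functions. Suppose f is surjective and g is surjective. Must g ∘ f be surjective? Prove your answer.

Let c ∈ C. Since g is surjective, there is b ∈ B with g(b) = c. Since f is surjective, there is a ∈ A with f(a) = b.
Then (g ∘ f)(a) = g(b) = c. So g ∘ f is surjective.

surjective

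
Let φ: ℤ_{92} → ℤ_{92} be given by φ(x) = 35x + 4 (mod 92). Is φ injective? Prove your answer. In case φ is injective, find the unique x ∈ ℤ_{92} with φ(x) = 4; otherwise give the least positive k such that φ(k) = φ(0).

Suppose φ(u) = φ(v) in ℤ_{92}. Then 35u + 4 ≡ 35v + 4 (mod 92), therefore 35(u − v) ≡ 0 (mod 92).
Since gcd(35, 92) = 1, 35 is invertible modulo 92, therefore u − v ≡ 0 (mod 92), i.e. u = v.
Thus φ is injective.
We now compute 35⁻¹ mod 92 explicitly. Euclid's algorithm: 92 = 2·35 + 22, 35 = 1·22 + 13, 22 = 1·13 + 9, 13 = 1·9 + 4, 9 = 2·4 + 1; back-substituting gives 1 = 71·35 − 27·92, so 35⁻¹ ≡ 71 (mod 92).
Since φ is injective, we find φ⁻¹(4): we need 35x ≡ 4 − 4 ≡ 0 (mod 92). Using 35⁻¹ = 71: x ≡ 71·0 = 0, so x = 0.
Check: φ(0) = 35·0 + 4 = 4 ≡ 4 (mod 92).

0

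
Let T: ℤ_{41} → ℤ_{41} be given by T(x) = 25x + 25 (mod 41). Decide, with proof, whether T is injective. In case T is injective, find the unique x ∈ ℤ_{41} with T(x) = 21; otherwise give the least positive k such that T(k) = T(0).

By definition, T is injective when T(s) = T(t) forces s = t.
Suppose T(s) = T(t) in ℤ_{41}. Then 25s + 25 ≡ 25t + 25 (mod 41), thus 25(s − t) ≡ 0 (mod 41).
Since gcd(25, 41) = 1, 25 is invertible modulo 41, thus s − t ≡ 0 (mod 41), i.e. s = t.
Thus T is injective.
We now compute 25⁻¹ mod 41 explicitly. Euclid's algorithm: 41 = 1·25 + 16, 25 = 1·16 + 9, 16 = 1·9 + 7, 9 = 1·7 + 2, 7 = 3·2 + 1; back-substituting gives 1 = 23·25 − 14·41, so 25⁻¹ ≡ 23 (mod 41).
Since T is injective, we compute T⁻¹(21): solve 25x + 25 ≡ 21 (mod 41), i.e. 25x ≡ 37 (mod 41).
Multiplying by 25⁻¹ = 23 gives x ≡ 23·37 = 851 = 20·41 + 31 ≡ 31 (mod 41).
Check: T(31) = 25·31 + 25 = 800 = 19·41 + 21 ≡ 21 (mod 41).

31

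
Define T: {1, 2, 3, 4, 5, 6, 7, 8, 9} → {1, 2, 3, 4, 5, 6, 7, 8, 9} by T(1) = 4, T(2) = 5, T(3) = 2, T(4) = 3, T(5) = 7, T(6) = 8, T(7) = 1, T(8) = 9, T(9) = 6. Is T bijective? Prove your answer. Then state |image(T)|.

9

The values 4, 5, 2, 3, 7, 8, 1, 9, 6 are a permutation of {1, 2, 3, 4, 5, 6, 7, 8, 9}: each element appears exactly once.
So T is injective and surjective, hence bijective.
The image of T is {1, 2, 3, 4, 5, 6, 7, 8, 9}, which has 9 elements.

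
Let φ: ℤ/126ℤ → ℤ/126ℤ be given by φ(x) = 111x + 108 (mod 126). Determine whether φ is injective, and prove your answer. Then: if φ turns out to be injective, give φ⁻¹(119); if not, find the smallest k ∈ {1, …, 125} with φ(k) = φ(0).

We have gcd(111, 126) = 3 > 1. Taking s = 0 and t = 42: φ(0) = 108 and φ(42) = 111·42 + 108 = 4770 ≡ 108 (mod 126).
So φ(0) = φ(42) while 0 ≠ 42, thus φ is not injective.
Since φ is not injective, we find the least positive k with φ(k) = φ(0): this means 111k ≡ 0 (mod 126), i.e. 126 ∣ 111k. Since gcd(111, 126) = 3, dividing through by 3 this holds exactly when 42 ∣ 37k, and as gcd(37, 42) = 1, exactly when 42 ∣ k.
The smallest positive such k is 42.

42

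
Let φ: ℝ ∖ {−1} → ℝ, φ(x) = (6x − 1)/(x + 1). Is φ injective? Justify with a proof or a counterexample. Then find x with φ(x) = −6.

-5/12

Suppose φ(x_1) = φ(x_2). Cross-multiplying: (6x_1 − 1)(x_2 + 1) = (6x_2 − 1)(x_1 + 1).
Expanding both sides and cancelling the symmetric terms leaves 7·(x_1 − x_2) = 0. Since 7 ≠ 0, x_1 = x_2. Therefore φ is injective.
Solving φ(x) = −6: cross-multiplying gives 6x − 1 = −6(x + 1), which rearranges to 12x = −5, so x = −5/12.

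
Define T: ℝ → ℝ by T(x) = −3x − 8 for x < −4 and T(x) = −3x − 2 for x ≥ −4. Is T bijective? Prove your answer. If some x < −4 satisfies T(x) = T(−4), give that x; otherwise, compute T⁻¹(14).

Both pieces are strictly decreasing (slopes −3 and −3), so each is injective on its own interval.
The left piece maps (−∞, −4) onto (4, ∞); the right piece maps [−4, ∞) onto (−∞, 10].
These images overlap. In particular T(−4) = 10 (right piece), and solving −3x − 8 = 10 on the left piece gives x = −6 < −4.
So T(−6) = T(−4) with −6 ≠ −4, and T is not injective, hence not bijective. This x = −6 is the requested value below −4.

-6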